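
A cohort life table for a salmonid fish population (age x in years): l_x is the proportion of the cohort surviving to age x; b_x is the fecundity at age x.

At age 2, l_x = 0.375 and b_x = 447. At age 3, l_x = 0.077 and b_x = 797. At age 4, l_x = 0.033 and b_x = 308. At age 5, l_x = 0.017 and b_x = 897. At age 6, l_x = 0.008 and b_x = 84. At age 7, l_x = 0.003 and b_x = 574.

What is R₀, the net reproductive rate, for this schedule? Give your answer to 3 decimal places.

256.801

R₀ = Σ l_x b_x:
  age 2: 0.375 × 447 = 167.6250
  age 3: 0.077 × 797 = 61.3690
  age 4: 0.033 × 308 = 10.1640
  age 5: 0.017 × 897 = 15.2490
  age 6: 0.008 × 84 = 0.6720
  age 7: 0.003 × 574 = 1.7220
R₀ = 167.6250 + 61.3690 + 10.1640 + 15.2490 + 0.6720 + 1.7220 = 256.8010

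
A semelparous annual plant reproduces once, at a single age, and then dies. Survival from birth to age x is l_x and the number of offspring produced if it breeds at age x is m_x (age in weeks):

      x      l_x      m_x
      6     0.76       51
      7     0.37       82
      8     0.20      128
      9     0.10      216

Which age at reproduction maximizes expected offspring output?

6

Expected offspring if breeding at age x = l_x × m_x:
  age 6: 0.76 × 51 = 38.760
  age 7: 0.37 × 82 = 30.340
  age 8: 0.20 × 128 = 25.600
  age 9: 0.10 × 216 = 21.600
Maximum at age 6 (38.760).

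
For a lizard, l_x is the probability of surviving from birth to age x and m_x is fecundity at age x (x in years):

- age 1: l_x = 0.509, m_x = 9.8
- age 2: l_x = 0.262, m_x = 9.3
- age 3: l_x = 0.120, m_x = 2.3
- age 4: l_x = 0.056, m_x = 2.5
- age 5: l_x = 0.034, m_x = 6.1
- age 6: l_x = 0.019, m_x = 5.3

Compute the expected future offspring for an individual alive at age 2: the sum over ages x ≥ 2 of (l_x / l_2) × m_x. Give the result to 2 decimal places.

l_2 = 0.262. Conditional survival from age 2 to x is l_x / l_2.
  x=2: (0.262/0.262) × 9.3 = 9.3000
  x=3: (0.120/0.262) × 2.3 = 1.0534
  x=4: (0.056/0.262) × 2.5 = 0.5344
  x=5: (0.034/0.262) × 6.1 = 0.7916
  x=6: (0.019/0.262) × 5.3 = 0.3844
Sum = 9.3000 + 1.0534 + 0.5344 + 0.7916 + 0.3844 = 12.0637

12.06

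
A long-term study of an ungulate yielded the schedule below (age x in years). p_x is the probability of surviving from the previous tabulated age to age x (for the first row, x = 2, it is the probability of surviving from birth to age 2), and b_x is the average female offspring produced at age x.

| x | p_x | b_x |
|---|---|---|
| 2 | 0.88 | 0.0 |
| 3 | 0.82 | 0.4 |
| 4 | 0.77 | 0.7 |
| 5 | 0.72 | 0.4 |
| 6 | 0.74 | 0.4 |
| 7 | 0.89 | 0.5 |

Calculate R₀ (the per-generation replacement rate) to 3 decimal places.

Survivorship from birth: l_x = p_2·p_3·…·p_x.
  l_2 = 0.88000
  l_3 = 0.72160
  l_4 = 0.55563
  l_5 = 0.40006
  l_6 = 0.29604
  l_7 = 0.26348
R₀ = Σ l_x b_x:
  age 2: 0.88000 × 0.0 = 0.0000
  age 3: 0.72160 × 0.4 = 0.2886
  age 4: 0.55563 × 0.7 = 0.3889
  age 5: 0.40006 × 0.4 = 0.1600
  age 6: 0.29604 × 0.4 = 0.1184
  age 7: 0.26348 × 0.5 = 0.1317
R₀ = 0.0000 + 0.2886 + 0.3889 + 0.1600 + 0.1184 + 0.1317 = 1.0878

1.088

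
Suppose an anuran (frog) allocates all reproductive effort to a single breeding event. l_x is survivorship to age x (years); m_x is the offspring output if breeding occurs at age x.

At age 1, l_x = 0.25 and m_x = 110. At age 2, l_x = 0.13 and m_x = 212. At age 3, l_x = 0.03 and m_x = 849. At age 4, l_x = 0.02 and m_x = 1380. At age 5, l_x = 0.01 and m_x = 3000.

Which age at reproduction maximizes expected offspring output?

5

Expected offspring if breeding at age x = l_x × m_x:
  age 1: 0.25 × 110 = 27.500
  age 2: 0.13 × 212 = 27.560
  age 3: 0.03 × 849 = 25.470
  age 4: 0.02 × 1380 = 27.600
  age 5: 0.01 × 3000 = 30.000
Maximum at age 5 (30.000).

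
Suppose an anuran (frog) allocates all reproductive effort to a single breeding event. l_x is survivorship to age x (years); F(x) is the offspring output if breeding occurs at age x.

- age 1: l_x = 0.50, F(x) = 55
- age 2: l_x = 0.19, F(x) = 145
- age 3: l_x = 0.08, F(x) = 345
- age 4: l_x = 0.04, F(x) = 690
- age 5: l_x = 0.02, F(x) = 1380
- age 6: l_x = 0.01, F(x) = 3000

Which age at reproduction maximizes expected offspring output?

Expected offspring if breeding at age x = l_x × F(x):
  age 1: 0.50 × 55 = 27.500
  age 2: 0.19 × 145 = 27.550
  age 3: 0.08 × 345 = 27.600
  age 4: 0.04 × 690 = 27.600
  age 5: 0.02 × 1380 = 27.600
  age 6: 0.01 × 3000 = 30.000
Maximum at age 6 (30.000).

6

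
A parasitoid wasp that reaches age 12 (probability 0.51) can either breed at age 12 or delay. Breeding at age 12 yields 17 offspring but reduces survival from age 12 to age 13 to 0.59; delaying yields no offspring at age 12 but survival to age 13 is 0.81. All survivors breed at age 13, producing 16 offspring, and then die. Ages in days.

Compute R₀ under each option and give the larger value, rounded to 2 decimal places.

13.48

breed at age 12: R₀ = 0.51 × (17 + 0.59 × 16) = 0.51 × 26.4400 = 13.4844
delay to age 13: R₀ = 0.51 × (0.81 × 16) = 0.51 × 12.9600 = 6.6096
Higher: breed at age 12 (13.4844).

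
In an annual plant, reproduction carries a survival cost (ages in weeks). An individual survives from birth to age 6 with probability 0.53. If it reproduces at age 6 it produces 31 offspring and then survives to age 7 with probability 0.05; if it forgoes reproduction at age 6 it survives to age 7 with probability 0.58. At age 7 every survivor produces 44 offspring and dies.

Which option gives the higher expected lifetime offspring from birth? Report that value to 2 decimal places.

breed at age 6: R₀ = 0.53 × (31 + 0.05 × 44) = 0.53 × 33.2000 = 17.5960
delay to age 7: R₀ = 0.53 × (0.58 × 44) = 0.53 × 25.5200 = 13.5256
Higher: breed at age 6 (17.5960).

17.60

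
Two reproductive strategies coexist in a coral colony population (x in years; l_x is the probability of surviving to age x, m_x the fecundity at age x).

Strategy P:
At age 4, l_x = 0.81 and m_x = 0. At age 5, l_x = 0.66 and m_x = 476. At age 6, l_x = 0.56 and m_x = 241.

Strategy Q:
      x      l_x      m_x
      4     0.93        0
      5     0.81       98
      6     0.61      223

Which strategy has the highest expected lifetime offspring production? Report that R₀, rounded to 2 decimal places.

449.12

Strategy P: R₀ = 0.81×0 + 0.66×476 + 0.56×241 = 449.1200
Strategy Q: R₀ = 0.93×0 + 0.81×98 + 0.61×223 = 215.4100
Highest R₀: strategy P with 449.1200.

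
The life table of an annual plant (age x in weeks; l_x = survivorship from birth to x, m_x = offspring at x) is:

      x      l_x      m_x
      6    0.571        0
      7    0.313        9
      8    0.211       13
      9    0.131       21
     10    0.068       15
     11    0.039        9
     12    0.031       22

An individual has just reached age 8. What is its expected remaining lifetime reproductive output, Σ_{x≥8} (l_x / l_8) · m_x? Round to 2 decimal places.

l_8 = 0.211. Conditional survival from age 8 to x is l_x / l_8.
  x=8: (0.211/0.211) × 13 = 13.0000
  x=9: (0.131/0.211) × 21 = 13.0379
  x=10: (0.068/0.211) × 15 = 4.8341
  x=11: (0.039/0.211) × 9 = 1.6635
  x=12: (0.031/0.211) × 22 = 3.2322
Sum = 13.0000 + 13.0379 + 4.8341 + 1.6635 + 3.2322 = 35.7678

35.77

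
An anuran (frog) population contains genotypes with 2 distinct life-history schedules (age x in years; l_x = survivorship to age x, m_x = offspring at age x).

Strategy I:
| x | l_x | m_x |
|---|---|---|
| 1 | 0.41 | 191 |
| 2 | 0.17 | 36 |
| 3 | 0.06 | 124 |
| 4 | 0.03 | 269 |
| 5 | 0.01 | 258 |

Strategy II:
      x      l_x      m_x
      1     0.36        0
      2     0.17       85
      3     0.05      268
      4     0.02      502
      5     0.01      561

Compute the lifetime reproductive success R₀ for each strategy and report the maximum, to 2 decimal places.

102.52

Strategy I: R₀ = 0.41×191 + 0.17×36 + 0.06×124 + 0.03×269 + 0.01×258 = 102.5200
Strategy II: R₀ = 0.36×0 + 0.17×85 + 0.05×268 + 0.02×502 + 0.01×561 = 43.5000
Highest R₀: strategy I with 102.5200.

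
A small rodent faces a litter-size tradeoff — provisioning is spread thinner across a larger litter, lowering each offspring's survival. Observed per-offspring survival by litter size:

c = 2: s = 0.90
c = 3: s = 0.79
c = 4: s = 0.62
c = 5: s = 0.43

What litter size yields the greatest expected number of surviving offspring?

4

Expected surviving offspring = c × s(c):
  c=2: 2 × 0.90 = 1.800
  c=3: 3 × 0.79 = 2.370
  c=4: 4 × 0.62 = 2.480
  c=5: 5 × 0.43 = 2.150
Maximum at c = 4 (2.480 surviving offspring).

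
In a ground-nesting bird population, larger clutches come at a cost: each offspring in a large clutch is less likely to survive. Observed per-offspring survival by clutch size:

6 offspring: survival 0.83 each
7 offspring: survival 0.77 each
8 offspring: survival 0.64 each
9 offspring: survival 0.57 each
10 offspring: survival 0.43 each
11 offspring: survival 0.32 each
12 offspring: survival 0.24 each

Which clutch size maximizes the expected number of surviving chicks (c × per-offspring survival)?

7

Expected surviving chicks = c × s(c):
  c=6: 6 × 0.83 = 4.980
  c=7: 7 × 0.77 = 5.390
  c=8: 8 × 0.64 = 5.120
  c=9: 9 × 0.57 = 5.130
  c=10: 10 × 0.43 = 4.300
  c=11: 11 × 0.32 = 3.520
  c=12: 12 × 0.24 = 2.880
Maximum at c = 7 (5.390 surviving chicks).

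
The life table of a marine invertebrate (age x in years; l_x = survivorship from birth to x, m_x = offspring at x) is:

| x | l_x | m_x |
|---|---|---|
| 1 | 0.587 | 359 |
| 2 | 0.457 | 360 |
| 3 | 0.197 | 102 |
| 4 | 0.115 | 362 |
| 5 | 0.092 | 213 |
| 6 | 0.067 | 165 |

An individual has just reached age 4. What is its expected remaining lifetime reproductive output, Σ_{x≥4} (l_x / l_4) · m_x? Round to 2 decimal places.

l_4 = 0.115. Conditional survival from age 4 to x is l_x / l_4.
  x=4: (0.115/0.115) × 362 = 362.0000
  x=5: (0.092/0.115) × 213 = 170.4000
  x=6: (0.067/0.115) × 165 = 96.1304
Sum = 362.0000 + 170.4000 + 96.1304 = 628.5304

628.53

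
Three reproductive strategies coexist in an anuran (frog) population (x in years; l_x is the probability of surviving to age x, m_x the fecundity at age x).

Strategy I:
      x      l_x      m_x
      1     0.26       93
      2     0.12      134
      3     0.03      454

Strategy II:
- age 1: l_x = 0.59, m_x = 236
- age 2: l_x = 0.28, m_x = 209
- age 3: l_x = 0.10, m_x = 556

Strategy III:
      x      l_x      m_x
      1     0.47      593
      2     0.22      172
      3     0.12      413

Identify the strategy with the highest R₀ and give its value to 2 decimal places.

366.11

Strategy I: R₀ = 0.26×93 + 0.12×134 + 0.03×454 = 53.8800
Strategy II: R₀ = 0.59×236 + 0.28×209 + 0.10×556 = 253.3600
Strategy III: R₀ = 0.47×593 + 0.22×172 + 0.12×413 = 366.1100
Highest R₀: strategy III with 366.1100.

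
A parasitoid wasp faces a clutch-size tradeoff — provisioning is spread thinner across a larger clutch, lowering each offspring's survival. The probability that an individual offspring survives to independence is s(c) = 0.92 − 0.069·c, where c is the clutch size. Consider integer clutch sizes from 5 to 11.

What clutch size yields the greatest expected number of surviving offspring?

7

Expected surviving offspring = c × s(c):
  c=5: 5 × 0.575 = 2.875
  c=6: 6 × 0.506 = 3.036
  c=7: 7 × 0.437 = 3.059
  c=8: 8 × 0.368 = 2.944
  c=9: 9 × 0.299 = 2.691
  c=10: 10 × 0.230 = 2.300
  c=11: 11 × 0.161 = 1.771
Maximum at c = 7 (3.059 surviving offspring).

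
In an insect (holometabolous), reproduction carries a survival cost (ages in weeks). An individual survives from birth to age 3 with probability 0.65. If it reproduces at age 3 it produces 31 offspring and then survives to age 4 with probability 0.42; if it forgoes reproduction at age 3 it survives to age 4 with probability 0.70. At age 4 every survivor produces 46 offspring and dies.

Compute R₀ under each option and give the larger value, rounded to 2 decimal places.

32.71

breed at age 3: R₀ = 0.65 × (31 + 0.42 × 46) = 0.65 × 50.3200 = 32.7080
delay to age 4: R₀ = 0.65 × (0.70 × 46) = 0.65 × 32.2000 = 20.9300
Higher: breed at age 3 (32.7080).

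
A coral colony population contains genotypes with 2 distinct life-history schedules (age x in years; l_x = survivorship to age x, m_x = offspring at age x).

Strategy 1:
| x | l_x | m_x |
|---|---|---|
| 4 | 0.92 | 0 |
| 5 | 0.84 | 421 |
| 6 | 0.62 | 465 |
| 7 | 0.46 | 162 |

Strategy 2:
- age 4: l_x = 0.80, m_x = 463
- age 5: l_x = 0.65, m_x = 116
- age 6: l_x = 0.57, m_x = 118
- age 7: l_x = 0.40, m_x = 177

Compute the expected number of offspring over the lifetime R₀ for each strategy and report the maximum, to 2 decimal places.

716.46

Strategy 1: R₀ = 0.92×0 + 0.84×421 + 0.62×465 + 0.46×162 = 716.4600
Strategy 2: R₀ = 0.80×463 + 0.65×116 + 0.57×118 + 0.40×177 = 583.8600
Highest R₀: strategy 1 with 716.4600.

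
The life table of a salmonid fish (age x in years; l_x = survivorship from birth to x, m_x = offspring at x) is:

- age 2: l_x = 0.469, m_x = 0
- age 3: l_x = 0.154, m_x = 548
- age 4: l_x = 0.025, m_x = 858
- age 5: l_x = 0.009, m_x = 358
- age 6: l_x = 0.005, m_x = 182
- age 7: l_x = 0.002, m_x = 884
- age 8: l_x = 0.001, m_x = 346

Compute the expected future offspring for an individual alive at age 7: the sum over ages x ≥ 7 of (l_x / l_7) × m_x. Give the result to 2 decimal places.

1057.00

l_7 = 0.002. Conditional survival from age 7 to x is l_x / l_7.
  x=7: (0.002/0.002) × 884 = 884.0000
  x=8: (0.001/0.002) × 346 = 173.0000
Sum = 884.0000 + 173.0000 = 1057.0000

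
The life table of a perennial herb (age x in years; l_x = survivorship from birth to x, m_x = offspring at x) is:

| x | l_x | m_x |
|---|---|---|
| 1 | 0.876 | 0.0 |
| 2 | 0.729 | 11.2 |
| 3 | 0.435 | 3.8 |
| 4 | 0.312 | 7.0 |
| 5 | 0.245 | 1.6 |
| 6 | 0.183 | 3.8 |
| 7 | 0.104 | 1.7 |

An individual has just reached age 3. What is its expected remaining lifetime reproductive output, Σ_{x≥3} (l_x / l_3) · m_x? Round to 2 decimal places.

l_3 = 0.435. Conditional survival from age 3 to x is l_x / l_3.
  x=3: (0.435/0.435) × 3.8 = 3.8000
  x=4: (0.312/0.435) × 7.0 = 5.0207
  x=5: (0.245/0.435) × 1.6 = 0.9011
  x=6: (0.183/0.435) × 3.8 = 1.5986
  x=7: (0.104/0.435) × 1.7 = 0.4064
Sum = 3.8000 + 5.0207 + 0.9011 + 1.5986 + 0.4064 = 11.7269

11.73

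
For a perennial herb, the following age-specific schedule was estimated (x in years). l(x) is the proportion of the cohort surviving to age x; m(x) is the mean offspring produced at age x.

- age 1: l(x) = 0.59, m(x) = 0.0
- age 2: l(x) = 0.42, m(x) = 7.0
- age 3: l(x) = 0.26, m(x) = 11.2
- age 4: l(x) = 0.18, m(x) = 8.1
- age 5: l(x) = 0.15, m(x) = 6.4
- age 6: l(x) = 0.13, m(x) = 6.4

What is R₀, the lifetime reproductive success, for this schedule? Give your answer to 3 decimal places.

R₀ = Σ l(x) m(x):
  age 1: 0.59 × 0.0 = 0.0000
  age 2: 0.42 × 7.0 = 2.9400
  age 3: 0.26 × 11.2 = 2.9120
  age 4: 0.18 × 8.1 = 1.4580
  age 5: 0.15 × 6.4 = 0.9600
  age 6: 0.13 × 6.4 = 0.8320
R₀ = 0.0000 + 2.9400 + 2.9120 + 1.4580 + 0.9600 + 0.8320 = 9.1020

9.102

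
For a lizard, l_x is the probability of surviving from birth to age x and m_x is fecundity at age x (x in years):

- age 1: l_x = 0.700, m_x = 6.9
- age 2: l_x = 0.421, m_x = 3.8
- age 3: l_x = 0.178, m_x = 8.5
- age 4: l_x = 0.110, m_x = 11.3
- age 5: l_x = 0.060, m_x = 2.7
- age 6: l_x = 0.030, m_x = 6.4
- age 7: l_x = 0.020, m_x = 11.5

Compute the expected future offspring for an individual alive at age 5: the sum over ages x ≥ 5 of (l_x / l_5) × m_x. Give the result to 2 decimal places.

l_5 = 0.060. Conditional survival from age 5 to x is l_x / l_5.
  x=5: (0.060/0.060) × 2.7 = 2.7000
  x=6: (0.030/0.060) × 6.4 = 3.2000
  x=7: (0.020/0.060) × 11.5 = 3.8333
Sum = 2.7000 + 3.2000 + 3.8333 = 9.7333

9.73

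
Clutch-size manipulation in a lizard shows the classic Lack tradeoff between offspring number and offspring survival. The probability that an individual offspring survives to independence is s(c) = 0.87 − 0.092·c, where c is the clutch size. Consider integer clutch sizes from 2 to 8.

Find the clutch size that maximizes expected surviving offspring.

Expected surviving offspring = c × s(c):
  c=2: 2 × 0.686 = 1.372
  c=3: 3 × 0.594 = 1.782
  c=4: 4 × 0.502 = 2.008
  c=5: 5 × 0.410 = 2.050
  c=6: 6 × 0.318 = 1.908
  c=7: 7 × 0.226 = 1.582
  c=8: 8 × 0.134 = 1.072
Maximum at c = 5 (2.050 surviving offspring).

5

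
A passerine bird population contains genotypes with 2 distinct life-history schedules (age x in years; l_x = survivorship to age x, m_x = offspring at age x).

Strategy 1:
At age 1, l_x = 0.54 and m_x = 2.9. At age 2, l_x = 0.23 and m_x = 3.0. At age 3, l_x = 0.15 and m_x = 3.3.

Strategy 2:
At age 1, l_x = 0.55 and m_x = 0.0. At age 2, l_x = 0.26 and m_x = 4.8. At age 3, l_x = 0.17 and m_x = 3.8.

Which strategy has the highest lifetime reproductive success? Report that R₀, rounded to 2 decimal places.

Strategy 1: R₀ = 0.54×2.9 + 0.23×3.0 + 0.15×3.3 = 2.7510
Strategy 2: R₀ = 0.55×0.0 + 0.26×4.8 + 0.17×3.8 = 1.8940
Highest R₀: strategy 1 with 2.7510.

2.75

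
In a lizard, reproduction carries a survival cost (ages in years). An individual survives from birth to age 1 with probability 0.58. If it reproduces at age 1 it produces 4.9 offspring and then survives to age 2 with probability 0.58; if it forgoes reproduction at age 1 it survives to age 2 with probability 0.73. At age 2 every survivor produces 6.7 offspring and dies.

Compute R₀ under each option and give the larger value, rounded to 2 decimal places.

breed at age 1: R₀ = 0.58 × (4.9 + 0.58 × 6.7) = 0.58 × 8.7860 = 5.0959
delay to age 2: R₀ = 0.58 × (0.73 × 6.7) = 0.58 × 4.8910 = 2.8368
Higher: breed at age 1 (5.0959).

5.10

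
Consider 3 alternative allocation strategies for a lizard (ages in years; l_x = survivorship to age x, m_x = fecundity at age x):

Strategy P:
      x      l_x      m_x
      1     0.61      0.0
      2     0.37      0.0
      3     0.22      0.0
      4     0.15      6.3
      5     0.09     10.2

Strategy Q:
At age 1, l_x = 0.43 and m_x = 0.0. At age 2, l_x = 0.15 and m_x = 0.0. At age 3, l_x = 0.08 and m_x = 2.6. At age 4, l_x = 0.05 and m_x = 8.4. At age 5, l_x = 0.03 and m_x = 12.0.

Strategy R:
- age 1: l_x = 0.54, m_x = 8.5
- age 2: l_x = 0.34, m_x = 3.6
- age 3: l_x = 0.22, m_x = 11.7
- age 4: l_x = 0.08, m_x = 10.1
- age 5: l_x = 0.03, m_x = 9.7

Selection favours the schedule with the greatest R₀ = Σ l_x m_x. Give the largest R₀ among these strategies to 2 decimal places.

Strategy P: R₀ = 0.61×0.0 + 0.37×0.0 + 0.22×0.0 + 0.15×6.3 + 0.09×10.2 = 1.8630
Strategy Q: R₀ = 0.43×0.0 + 0.15×0.0 + 0.08×2.6 + 0.05×8.4 + 0.03×12.0 = 0.9880
Strategy R: R₀ = 0.54×8.5 + 0.34×3.6 + 0.22×11.7 + 0.08×10.1 + 0.03×9.7 = 9.4870
Highest R₀: strategy R with 9.4870.

9.49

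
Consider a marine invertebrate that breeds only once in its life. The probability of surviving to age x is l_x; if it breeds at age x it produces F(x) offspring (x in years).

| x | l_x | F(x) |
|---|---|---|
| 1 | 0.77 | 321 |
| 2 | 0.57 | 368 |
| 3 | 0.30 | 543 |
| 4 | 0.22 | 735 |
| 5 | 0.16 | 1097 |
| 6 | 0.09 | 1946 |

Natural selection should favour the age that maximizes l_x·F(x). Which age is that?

1

Expected offspring if breeding at age x = l_x × F(x):
  age 1: 0.77 × 321 = 247.170
  age 2: 0.57 × 368 = 209.760
  age 3: 0.30 × 543 = 162.900
  age 4: 0.22 × 735 = 161.700
  age 5: 0.16 × 1097 = 175.520
  age 6: 0.09 × 1946 = 175.140
Maximum at age 1 (247.170).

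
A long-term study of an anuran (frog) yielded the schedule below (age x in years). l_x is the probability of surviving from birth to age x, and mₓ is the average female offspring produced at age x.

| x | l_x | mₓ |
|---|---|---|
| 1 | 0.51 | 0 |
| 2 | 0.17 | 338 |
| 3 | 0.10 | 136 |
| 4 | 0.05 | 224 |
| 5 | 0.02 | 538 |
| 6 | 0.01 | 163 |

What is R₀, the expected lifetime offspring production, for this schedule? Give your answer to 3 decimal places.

94.650

R₀ = Σ l_x mₓ:
  age 1: 0.51 × 0 = 0.0000
  age 2: 0.17 × 338 = 57.4600
  age 3: 0.10 × 136 = 13.6000
  age 4: 0.05 × 224 = 11.2000
  age 5: 0.02 × 538 = 10.7600
  age 6: 0.01 × 163 = 1.6300
R₀ = 0.0000 + 57.4600 + 13.6000 + 11.2000 + 10.7600 + 1.6300 = 94.6500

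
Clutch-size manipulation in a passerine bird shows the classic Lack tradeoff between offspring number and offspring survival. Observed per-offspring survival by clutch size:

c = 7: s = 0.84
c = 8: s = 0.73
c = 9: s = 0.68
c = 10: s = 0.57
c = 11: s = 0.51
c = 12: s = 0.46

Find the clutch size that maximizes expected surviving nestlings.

Expected surviving nestlings = c × s(c):
  c=7: 7 × 0.84 = 5.880
  c=8: 8 × 0.73 = 5.840
  c=9: 9 × 0.68 = 6.120
  c=10: 10 × 0.57 = 5.700
  c=11: 11 × 0.51 = 5.610
  c=12: 12 × 0.46 = 5.520
Maximum at c = 9 (6.120 surviving nestlings).

9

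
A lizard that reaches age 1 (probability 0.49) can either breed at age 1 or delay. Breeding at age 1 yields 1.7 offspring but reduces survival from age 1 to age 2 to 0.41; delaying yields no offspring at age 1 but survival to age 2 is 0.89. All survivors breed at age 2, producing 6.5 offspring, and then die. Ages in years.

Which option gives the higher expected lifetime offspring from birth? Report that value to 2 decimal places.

2.83

breed at age 1: R₀ = 0.49 × (1.7 + 0.41 × 6.5) = 0.49 × 4.3650 = 2.1389
delay to age 2: R₀ = 0.49 × (0.89 × 6.5) = 0.49 × 5.7850 = 2.8346
Higher: delay to age 2 (2.8346).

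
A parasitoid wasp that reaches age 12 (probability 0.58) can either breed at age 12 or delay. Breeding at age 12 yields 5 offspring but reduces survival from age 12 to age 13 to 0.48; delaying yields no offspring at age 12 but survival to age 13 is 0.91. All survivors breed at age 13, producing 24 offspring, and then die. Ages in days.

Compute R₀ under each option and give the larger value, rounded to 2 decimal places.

12.67

breed at age 12: R₀ = 0.58 × (5 + 0.48 × 24) = 0.58 × 16.5200 = 9.5816
delay to age 13: R₀ = 0.58 × (0.91 × 24) = 0.58 × 21.8400 = 12.6672
Higher: delay to age 13 (12.6672).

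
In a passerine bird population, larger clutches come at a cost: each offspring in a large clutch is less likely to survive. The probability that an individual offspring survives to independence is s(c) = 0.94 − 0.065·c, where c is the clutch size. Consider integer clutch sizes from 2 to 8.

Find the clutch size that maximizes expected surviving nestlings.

Expected surviving nestlings = c × s(c):
  c=2: 2 × 0.810 = 1.620
  c=3: 3 × 0.745 = 2.235
  c=4: 4 × 0.680 = 2.720
  c=5: 5 × 0.615 = 3.075
  c=6: 6 × 0.550 = 3.300
  c=7: 7 × 0.485 = 3.395
  c=8: 8 × 0.420 = 3.360
Maximum at c = 7 (3.395 surviving nestlings).

7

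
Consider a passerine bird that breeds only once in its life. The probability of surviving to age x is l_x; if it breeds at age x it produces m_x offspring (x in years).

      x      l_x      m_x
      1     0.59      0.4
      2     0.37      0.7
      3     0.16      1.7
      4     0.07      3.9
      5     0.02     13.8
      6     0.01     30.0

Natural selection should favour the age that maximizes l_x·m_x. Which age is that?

Expected offspring if breeding at age x = l_x × m_x:
  age 1: 0.59 × 0.4 = 0.236
  age 2: 0.37 × 0.7 = 0.259
  age 3: 0.16 × 1.7 = 0.272
  age 4: 0.07 × 3.9 = 0.273
  age 5: 0.02 × 13.8 = 0.276
  age 6: 0.01 × 30.0 = 0.300
Maximum at age 6 (0.300).

6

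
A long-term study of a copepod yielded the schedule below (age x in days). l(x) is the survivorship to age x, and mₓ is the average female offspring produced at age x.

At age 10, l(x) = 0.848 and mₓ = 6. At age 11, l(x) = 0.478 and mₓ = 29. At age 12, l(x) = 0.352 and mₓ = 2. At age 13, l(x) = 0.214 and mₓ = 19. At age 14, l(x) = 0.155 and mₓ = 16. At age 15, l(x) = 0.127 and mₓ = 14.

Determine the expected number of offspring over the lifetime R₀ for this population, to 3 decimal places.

27.978

R₀ = Σ l(x) mₓ:
  age 10: 0.848 × 6 = 5.0880
  age 11: 0.478 × 29 = 13.8620
  age 12: 0.352 × 2 = 0.7040
  age 13: 0.214 × 19 = 4.0660
  age 14: 0.155 × 16 = 2.4800
  age 15: 0.127 × 14 = 1.7780
R₀ = 5.0880 + 13.8620 + 0.7040 + 4.0660 + 2.4800 + 1.7780 = 27.9780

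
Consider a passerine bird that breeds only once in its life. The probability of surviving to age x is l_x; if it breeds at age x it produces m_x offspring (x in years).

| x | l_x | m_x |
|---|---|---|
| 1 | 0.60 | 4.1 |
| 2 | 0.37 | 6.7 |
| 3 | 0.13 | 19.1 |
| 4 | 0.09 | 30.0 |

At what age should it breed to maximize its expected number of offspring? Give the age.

4

Expected offspring if breeding at age x = l_x × m_x:
  age 1: 0.60 × 4.1 = 2.460
  age 2: 0.37 × 6.7 = 2.479
  age 3: 0.13 × 19.1 = 2.483
  age 4: 0.09 × 30.0 = 2.700
Maximum at age 4 (2.700).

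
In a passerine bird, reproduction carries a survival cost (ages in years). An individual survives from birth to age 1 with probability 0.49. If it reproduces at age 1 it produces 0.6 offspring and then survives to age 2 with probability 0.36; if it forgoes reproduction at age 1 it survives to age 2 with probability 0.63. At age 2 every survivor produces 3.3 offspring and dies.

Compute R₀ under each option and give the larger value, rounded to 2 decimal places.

breed at age 1: R₀ = 0.49 × (0.6 + 0.36 × 3.3) = 0.49 × 1.7880 = 0.8761
delay to age 2: R₀ = 0.49 × (0.63 × 3.3) = 0.49 × 2.0790 = 1.0187
Higher: delay to age 2 (1.0187).

1.02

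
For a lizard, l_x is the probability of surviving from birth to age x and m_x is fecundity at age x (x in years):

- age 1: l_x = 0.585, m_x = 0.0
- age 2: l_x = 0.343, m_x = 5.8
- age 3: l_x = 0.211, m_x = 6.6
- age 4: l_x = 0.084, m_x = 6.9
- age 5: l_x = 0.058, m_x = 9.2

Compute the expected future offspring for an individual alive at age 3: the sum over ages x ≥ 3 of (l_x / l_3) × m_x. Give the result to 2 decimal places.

l_3 = 0.211. Conditional survival from age 3 to x is l_x / l_3.
  x=3: (0.211/0.211) × 6.6 = 6.6000
  x=4: (0.084/0.211) × 6.9 = 2.7469
  x=5: (0.058/0.211) × 9.2 = 2.5289
Sum = 6.6000 + 2.7469 + 2.5289 = 11.8758

11.88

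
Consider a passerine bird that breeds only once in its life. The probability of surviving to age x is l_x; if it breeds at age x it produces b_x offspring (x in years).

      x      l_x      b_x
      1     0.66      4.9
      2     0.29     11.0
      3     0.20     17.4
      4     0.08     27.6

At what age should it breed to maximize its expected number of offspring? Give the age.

Expected offspring if breeding at age x = l_x × b_x:
  age 1: 0.66 × 4.9 = 3.234
  age 2: 0.29 × 11.0 = 3.190
  age 3: 0.20 × 17.4 = 3.480
  age 4: 0.08 × 27.6 = 2.208
Maximum at age 3 (3.480).

3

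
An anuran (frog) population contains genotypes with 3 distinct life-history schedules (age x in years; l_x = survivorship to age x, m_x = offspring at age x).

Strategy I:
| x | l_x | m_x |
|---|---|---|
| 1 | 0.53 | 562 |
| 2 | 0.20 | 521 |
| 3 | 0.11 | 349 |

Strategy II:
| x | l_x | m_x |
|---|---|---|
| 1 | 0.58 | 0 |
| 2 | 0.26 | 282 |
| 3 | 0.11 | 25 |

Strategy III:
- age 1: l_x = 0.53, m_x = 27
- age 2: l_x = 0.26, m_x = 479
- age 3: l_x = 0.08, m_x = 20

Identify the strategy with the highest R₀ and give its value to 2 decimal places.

Strategy I: R₀ = 0.53×562 + 0.20×521 + 0.11×349 = 440.4500
Strategy II: R₀ = 0.58×0 + 0.26×282 + 0.11×25 = 76.0700
Strategy III: R₀ = 0.53×27 + 0.26×479 + 0.08×20 = 140.4500
Highest R₀: strategy I with 440.4500.

440.45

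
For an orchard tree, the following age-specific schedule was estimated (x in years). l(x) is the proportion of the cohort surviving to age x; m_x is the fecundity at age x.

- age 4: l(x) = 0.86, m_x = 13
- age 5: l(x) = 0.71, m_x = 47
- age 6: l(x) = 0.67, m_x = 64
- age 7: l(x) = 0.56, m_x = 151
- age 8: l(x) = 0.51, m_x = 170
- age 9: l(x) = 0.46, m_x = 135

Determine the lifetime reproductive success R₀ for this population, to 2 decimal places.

320.79

R₀ = Σ l(x) m_x:
  age 4: 0.86 × 13 = 11.1800
  age 5: 0.71 × 47 = 33.3700
  age 6: 0.67 × 64 = 42.8800
  age 7: 0.56 × 151 = 84.5600
  age 8: 0.51 × 170 = 86.7000
  age 9: 0.46 × 135 = 62.1000
R₀ = 11.1800 + 33.3700 + 42.8800 + 84.5600 + 86.7000 + 62.1000 = 320.7900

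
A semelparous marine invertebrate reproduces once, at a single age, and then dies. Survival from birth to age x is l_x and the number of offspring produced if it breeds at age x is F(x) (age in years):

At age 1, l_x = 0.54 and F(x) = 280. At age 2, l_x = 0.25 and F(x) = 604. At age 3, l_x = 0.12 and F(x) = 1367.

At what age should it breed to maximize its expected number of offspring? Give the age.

Expected offspring if breeding at age x = l_x × F(x):
  age 1: 0.54 × 280 = 151.200
  age 2: 0.25 × 604 = 151.000
  age 3: 0.12 × 1367 = 164.040
Maximum at age 3 (164.040).

3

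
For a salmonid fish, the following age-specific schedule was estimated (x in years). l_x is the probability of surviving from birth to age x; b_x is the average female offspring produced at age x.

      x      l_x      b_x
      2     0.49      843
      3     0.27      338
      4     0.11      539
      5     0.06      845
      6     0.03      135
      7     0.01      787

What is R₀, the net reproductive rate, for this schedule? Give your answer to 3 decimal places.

626.240

R₀ = Σ l_x b_x:
  age 2: 0.49 × 843 = 413.0700
  age 3: 0.27 × 338 = 91.2600
  age 4: 0.11 × 539 = 59.2900
  age 5: 0.06 × 845 = 50.7000
  age 6: 0.03 × 135 = 4.0500
  age 7: 0.01 × 787 = 7.8700
R₀ = 413.0700 + 91.2600 + 59.2900 + 50.7000 + 4.0500 + 7.8700 = 626.2400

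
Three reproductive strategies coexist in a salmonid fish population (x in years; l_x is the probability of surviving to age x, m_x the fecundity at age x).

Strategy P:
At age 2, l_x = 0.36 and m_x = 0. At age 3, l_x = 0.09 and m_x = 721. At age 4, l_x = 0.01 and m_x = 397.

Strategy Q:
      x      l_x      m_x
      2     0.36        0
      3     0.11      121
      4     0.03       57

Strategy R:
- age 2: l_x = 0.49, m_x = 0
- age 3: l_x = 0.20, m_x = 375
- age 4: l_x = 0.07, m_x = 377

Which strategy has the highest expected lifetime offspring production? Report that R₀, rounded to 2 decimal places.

101.39

Strategy P: R₀ = 0.36×0 + 0.09×721 + 0.01×397 = 68.8600
Strategy Q: R₀ = 0.36×0 + 0.11×121 + 0.03×57 = 15.0200
Strategy R: R₀ = 0.49×0 + 0.20×375 + 0.07×377 = 101.3900
Highest R₀: strategy R with 101.3900.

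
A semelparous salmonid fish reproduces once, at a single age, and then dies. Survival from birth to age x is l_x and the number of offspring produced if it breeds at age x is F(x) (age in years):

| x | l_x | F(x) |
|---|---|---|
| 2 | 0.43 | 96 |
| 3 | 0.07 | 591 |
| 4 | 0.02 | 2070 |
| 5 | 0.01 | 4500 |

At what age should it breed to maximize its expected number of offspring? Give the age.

5

Expected offspring if breeding at age x = l_x × F(x):
  age 2: 0.43 × 96 = 41.280
  age 3: 0.07 × 591 = 41.370
  age 4: 0.02 × 2070 = 41.400
  age 5: 0.01 × 4500 = 45.000
Maximum at age 5 (45.000).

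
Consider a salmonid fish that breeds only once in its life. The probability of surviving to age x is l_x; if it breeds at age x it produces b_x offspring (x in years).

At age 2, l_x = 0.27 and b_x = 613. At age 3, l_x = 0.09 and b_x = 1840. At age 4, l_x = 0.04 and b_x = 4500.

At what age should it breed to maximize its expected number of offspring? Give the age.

4

Expected offspring if breeding at age x = l_x × b_x:
  age 2: 0.27 × 613 = 165.510
  age 3: 0.09 × 1840 = 165.600
  age 4: 0.04 × 4500 = 180.000
Maximum at age 4 (180.000).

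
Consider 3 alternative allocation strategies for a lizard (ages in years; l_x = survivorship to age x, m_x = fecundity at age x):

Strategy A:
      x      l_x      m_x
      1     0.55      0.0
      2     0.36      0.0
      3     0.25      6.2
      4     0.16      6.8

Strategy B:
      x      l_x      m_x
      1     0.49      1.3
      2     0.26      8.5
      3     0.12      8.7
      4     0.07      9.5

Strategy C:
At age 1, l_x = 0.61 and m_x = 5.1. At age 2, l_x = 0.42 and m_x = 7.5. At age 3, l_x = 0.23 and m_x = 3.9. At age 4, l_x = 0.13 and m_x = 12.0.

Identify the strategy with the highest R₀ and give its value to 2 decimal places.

Strategy A: R₀ = 0.55×0.0 + 0.36×0.0 + 0.25×6.2 + 0.16×6.8 = 2.6380
Strategy B: R₀ = 0.49×1.3 + 0.26×8.5 + 0.12×8.7 + 0.07×9.5 = 4.5560
Strategy C: R₀ = 0.61×5.1 + 0.42×7.5 + 0.23×3.9 + 0.13×12.0 = 8.7180
Highest R₀: strategy C with 8.7180.

8.72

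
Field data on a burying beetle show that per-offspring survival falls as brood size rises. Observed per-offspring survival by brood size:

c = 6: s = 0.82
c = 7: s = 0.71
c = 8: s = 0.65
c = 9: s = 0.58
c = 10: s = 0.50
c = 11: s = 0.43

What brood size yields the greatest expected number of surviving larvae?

Expected surviving larvae = c × s(c):
  c=6: 6 × 0.82 = 4.920
  c=7: 7 × 0.71 = 4.970
  c=8: 8 × 0.65 = 5.200
  c=9: 9 × 0.58 = 5.220
  c=10: 10 × 0.50 = 5.000
  c=11: 11 × 0.43 = 4.730
Maximum at c = 9 (5.220 surviving larvae).

9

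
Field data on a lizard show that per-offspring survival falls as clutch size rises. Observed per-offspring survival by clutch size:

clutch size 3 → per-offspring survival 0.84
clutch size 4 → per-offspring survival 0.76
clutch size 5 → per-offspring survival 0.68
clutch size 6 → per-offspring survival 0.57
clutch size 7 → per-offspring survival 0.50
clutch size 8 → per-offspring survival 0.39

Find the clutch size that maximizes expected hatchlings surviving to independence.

7

Expected hatchlings surviving to independence = c × s(c):
  c=3: 3 × 0.84 = 2.520
  c=4: 4 × 0.76 = 3.040
  c=5: 5 × 0.68 = 3.400
  c=6: 6 × 0.57 = 3.420
  c=7: 7 × 0.50 = 3.500
  c=8: 8 × 0.39 = 3.120
Maximum at c = 7 (3.500 hatchlings surviving to independence).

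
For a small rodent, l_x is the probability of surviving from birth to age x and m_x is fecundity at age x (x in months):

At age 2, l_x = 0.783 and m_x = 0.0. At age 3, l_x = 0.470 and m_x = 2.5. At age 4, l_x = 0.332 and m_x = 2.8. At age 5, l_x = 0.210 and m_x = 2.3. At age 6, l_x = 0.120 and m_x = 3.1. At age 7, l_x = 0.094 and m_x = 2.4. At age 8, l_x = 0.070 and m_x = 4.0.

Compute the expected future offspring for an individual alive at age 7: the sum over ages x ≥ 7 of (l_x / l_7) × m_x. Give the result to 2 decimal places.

5.38

l_7 = 0.094. Conditional survival from age 7 to x is l_x / l_7.
  x=7: (0.094/0.094) × 2.4 = 2.4000
  x=8: (0.070/0.094) × 4.0 = 2.9787
Sum = 2.4000 + 2.9787 = 5.3787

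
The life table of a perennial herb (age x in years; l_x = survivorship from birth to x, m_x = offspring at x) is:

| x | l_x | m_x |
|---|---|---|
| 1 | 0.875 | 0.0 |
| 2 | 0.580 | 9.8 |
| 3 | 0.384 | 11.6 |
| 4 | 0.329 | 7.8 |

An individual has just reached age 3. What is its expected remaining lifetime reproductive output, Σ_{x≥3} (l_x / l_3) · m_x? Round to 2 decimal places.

18.28

l_3 = 0.384. Conditional survival from age 3 to x is l_x / l_3.
  x=3: (0.384/0.384) × 11.6 = 11.6000
  x=4: (0.329/0.384) × 7.8 = 6.6828
Sum = 11.6000 + 6.6828 = 18.2828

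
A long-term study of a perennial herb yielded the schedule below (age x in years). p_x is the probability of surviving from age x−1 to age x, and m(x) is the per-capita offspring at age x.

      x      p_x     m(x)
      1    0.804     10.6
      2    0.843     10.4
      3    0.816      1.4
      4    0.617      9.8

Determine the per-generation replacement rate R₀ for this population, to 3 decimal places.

19.690

Survivorship from birth: l_x = p_1·p_2·…·p_x.
  l_1 = 0.80400
  l_2 = 0.67777
  l_3 = 0.55306
  l_4 = 0.34124
R₀ = Σ l_x m(x):
  age 1: 0.80400 × 10.6 = 8.5224
  age 2: 0.67777 × 10.4 = 7.0488
  age 3: 0.55306 × 1.4 = 0.7743
  age 4: 0.34124 × 9.8 = 3.3442
R₀ = 8.5224 + 7.0488 + 0.7743 + 3.3442 = 19.6896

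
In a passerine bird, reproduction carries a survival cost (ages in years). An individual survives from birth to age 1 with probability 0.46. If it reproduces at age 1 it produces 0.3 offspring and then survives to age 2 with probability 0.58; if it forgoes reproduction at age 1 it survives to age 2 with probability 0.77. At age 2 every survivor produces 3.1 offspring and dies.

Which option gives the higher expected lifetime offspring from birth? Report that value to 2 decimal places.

breed at age 1: R₀ = 0.46 × (0.3 + 0.58 × 3.1) = 0.46 × 2.0980 = 0.9651
delay to age 2: R₀ = 0.46 × (0.77 × 3.1) = 0.46 × 2.3870 = 1.0980
Higher: delay to age 2 (1.0980).

1.10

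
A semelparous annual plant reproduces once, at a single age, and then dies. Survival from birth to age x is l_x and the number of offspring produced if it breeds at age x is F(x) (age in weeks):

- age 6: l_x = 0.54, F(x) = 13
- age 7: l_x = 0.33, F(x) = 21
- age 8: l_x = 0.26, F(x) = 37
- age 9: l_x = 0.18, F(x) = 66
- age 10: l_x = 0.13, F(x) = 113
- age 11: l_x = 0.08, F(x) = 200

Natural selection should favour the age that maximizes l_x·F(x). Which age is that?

Expected offspring if breeding at age x = l_x × F(x):
  age 6: 0.54 × 13 = 7.020
  age 7: 0.33 × 21 = 6.930
  age 8: 0.26 × 37 = 9.620
  age 9: 0.18 × 66 = 11.880
  age 10: 0.13 × 113 = 14.690
  age 11: 0.08 × 200 = 16.000
Maximum at age 11 (16.000).

11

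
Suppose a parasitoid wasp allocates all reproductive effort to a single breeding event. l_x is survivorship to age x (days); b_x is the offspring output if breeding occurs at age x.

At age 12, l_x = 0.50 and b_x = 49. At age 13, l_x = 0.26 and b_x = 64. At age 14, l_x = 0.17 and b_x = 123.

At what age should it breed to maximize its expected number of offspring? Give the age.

12

Expected offspring if breeding at age x = l_x × b_x:
  age 12: 0.50 × 49 = 24.500
  age 13: 0.26 × 64 = 16.640
  age 14: 0.17 × 123 = 20.910
Maximum at age 12 (24.500).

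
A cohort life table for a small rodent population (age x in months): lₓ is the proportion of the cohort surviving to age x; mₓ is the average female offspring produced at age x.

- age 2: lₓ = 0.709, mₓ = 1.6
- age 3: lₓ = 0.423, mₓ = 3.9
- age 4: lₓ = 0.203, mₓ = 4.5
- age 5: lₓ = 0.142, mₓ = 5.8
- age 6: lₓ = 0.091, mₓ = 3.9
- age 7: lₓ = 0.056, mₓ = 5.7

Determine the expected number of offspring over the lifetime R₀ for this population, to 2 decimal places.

R₀ = Σ lₓ mₓ:
  age 2: 0.709 × 1.6 = 1.1344
  age 3: 0.423 × 3.9 = 1.6497
  age 4: 0.203 × 4.5 = 0.9135
  age 5: 0.142 × 5.8 = 0.8236
  age 6: 0.091 × 3.9 = 0.3549
  age 7: 0.056 × 5.7 = 0.3192
R₀ = 1.1344 + 1.6497 + 0.9135 + 0.8236 + 0.3549 + 0.3192 = 5.1953

5.20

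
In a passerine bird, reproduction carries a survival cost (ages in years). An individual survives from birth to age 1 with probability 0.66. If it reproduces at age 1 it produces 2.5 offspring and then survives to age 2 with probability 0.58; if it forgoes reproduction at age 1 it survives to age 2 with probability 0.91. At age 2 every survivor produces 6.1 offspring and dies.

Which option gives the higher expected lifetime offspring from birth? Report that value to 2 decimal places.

3.99

breed at age 1: R₀ = 0.66 × (2.5 + 0.58 × 6.1) = 0.66 × 6.0380 = 3.9851
delay to age 2: R₀ = 0.66 × (0.91 × 6.1) = 0.66 × 5.5510 = 3.6637
Higher: breed at age 1 (3.9851).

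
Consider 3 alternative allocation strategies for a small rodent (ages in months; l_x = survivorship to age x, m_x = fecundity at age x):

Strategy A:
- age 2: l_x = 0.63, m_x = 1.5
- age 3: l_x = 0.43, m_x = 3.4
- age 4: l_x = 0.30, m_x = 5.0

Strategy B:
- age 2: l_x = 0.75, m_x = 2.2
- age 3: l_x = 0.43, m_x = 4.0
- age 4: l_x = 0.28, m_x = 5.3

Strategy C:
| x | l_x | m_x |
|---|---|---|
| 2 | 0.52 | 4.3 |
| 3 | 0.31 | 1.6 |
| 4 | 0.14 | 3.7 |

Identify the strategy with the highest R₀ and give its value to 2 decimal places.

4.85

Strategy A: R₀ = 0.63×1.5 + 0.43×3.4 + 0.30×5.0 = 3.9070
Strategy B: R₀ = 0.75×2.2 + 0.43×4.0 + 0.28×5.3 = 4.8540
Strategy C: R₀ = 0.52×4.3 + 0.31×1.6 + 0.14×3.7 = 3.2500
Highest R₀: strategy B with 4.8540.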